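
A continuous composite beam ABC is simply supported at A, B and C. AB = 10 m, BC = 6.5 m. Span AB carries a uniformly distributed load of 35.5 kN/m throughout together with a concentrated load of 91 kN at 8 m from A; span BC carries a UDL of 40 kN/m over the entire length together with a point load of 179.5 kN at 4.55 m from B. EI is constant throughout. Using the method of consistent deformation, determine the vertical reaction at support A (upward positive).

R_A = 146.3 kN

Insert a hinge at B; M_B is the redundant, and each span becomes simply supported.
Rotations at B on the released spans (each span's end-slope, ×1/EI):
  span AB: UDL 35.5: wL³/(24EI) = 1479/EI
  span AB: point load 91 at a = 8: Pab(L + a)/(6LEI) = 436.8/EI
  span BC: UDL 40: wL³/(24EI) = 457.7/EI
  span BC: point load 179.5 at a = 4.55: Pab(L + b)/(6LEI) = 345.1/EI
  relative rotation θ_0 = (1916 + 802.8)/EI = 2719/EI
A unit hogging moment at B produces rotation L₁/(3EI) + L₂/(3EI) = 5.5/EI.
Compatibility: M_B·(L₁+L₂)/(3EI) = θ_0, giving M_B = 494.3 kN·m (hogging).
Span AB, ΣM about A with M_B applied at B: R_B^{AB}·10 = 2503 + 494.3, so R_B^{AB} = 299.7 kN and R_A = 446 − 299.7 = 146.3 kN.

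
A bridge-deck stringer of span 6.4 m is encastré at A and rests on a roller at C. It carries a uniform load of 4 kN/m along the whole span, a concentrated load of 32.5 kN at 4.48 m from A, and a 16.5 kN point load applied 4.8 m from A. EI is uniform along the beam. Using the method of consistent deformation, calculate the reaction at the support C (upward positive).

R_C = 38.36 kN

Remove the prop at C; the released (primary) structure is a cantilever built in at A.
Primary-structure tip deflection at C by superposition:
  UDL 4: wL⁴/(8EI) = 838.9/EI
  point load 32.5 at a = 4.48: Pa²(3L − a)/(6EI) = 1600/EI
  point load 16.5 at a = 4.8: Pa²(3L − a)/(6EI) = 912.4/EI
  δ_0 = 3352/EI
Tip deflection under a unit load at C: L³/(3EI) = 87.38/EI.
The prop prevents deflection at C: R_C = δ_0/δ_{CC} = 3352/87.38 = 38.36 kN.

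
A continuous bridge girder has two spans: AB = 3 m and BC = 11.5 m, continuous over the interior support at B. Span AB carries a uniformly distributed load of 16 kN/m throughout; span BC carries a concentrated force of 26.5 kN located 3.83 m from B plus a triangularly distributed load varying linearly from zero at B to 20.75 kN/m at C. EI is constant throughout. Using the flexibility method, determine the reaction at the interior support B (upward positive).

R_B = 155.2 kN

Take M_B as the redundant. Released structure: two simple spans AB and BC with a hinge at B.
End slopes at the hinge B, treating each span as simply supported:
  span AB: UDL 16: wL³/(24EI) = 18/EI
  span BC: point load 26.5 at a = 3.83: Pab(L + b)/(6LEI) = 216.3/EI
  span BC: triangular load, peak 20.75: 7w₀L³/(360EI) = 613.6/EI
  relative rotation θ_0 = (18 + 829.9)/EI = 847.9/EI
A unit hogging moment at B produces rotation L₁/(3EI) + L₂/(3EI) = 4.833/EI.
Compatibility: M_B·(L₁+L₂)/(3EI) = θ_0, giving M_B = 175.4 kN·m (hogging).
Span AB, ΣM about A with M_B applied at B: R_B^{AB}·3 = 72 + 175.4, so R_B^{AB} = 82.48 kN and R_A = 48 − 82.48 = -34.48 kN.
Span BC, ΣM about C: R_B^{BC}·11.5 = 660.6 + 175.4, so R_B^{BC} = 72.7 kN and R_C = 145.8 − 72.7 = 73.11 kN.
R_B = 82.48 + 72.7 = 155.2 kN.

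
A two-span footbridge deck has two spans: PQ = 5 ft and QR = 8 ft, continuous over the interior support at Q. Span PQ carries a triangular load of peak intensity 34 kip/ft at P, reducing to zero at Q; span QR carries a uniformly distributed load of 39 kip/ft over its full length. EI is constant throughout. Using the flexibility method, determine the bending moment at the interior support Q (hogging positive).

Insert a hinge at Q; M_Q is the redundant, and each span becomes simply supported.
Rotations at Q on the released spans (each span's end-slope, ×1/EI):
  span PQ: triangular load, peak 34: 7w₀L³/(360EI) = 82.64/EI
  span QR: UDL 39: wL³/(24EI) = 832/EI
  relative rotation θ_0 = (82.64 + 832)/EI = 914.6/EI
A unit hogging moment at Q produces rotation L₁/(3EI) + L₂/(3EI) = 4.333/EI.
Slope continuity at Q: θ_0 = M_Q·4.333/EI, so M_Q = 914.6/4.333 = 211.1 kip·ft (hogging).

M_Q = 211.1 kip·ft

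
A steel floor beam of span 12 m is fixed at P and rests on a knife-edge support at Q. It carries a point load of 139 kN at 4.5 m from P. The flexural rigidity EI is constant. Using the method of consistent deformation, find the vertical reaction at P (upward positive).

Release the roller at Q. Primary structure: cantilever fixed at P.
Downward deflection at the released point Q due to the loads:
  point load 139 at a = 4.5: Pa²(3L − a)/(6EI) = 14777/EI
Tip deflection under a unit load at Q: L³/(3EI) = 576/EI.
The prop prevents deflection at Q: R_Q = δ_0/δ_{QQ} = 14777/576 = 25.66 kN.
Vertical equilibrium: R_P = ΣP − R_Q = 139 − 25.66 = 113.3 kN.

R_P = 113.3 kN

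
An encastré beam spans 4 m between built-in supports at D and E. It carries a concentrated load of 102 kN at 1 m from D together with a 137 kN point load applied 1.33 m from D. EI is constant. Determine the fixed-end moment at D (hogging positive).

M_D = 138.6 kN·m

Release both end moments; the primary structure is a simply-supported span DE with redundants M_D and M_E.
End rotations of the released simple span under the applied load (×1/EI):
  at D: point load 102 at a = 1: Pab(L + b)/(6LEI) = 89.25/EI
  at E: point load 102 at a = 1: Pab(L + a)/(6LEI) = 63.75/EI
  at D: point load 137 at a = 1.33: Pab(L + b)/(6LEI) = 135.2/EI
  at E: point load 137 at a = 1.33: Pab(L + a)/(6LEI) = 108/EI
  θ_D0 = 224.5/EI,  θ_E0 = 171.8/EI
Flexibility coefficients: a unit moment at one end gives L/(3EI) there and L/(6EI) at the far end, so f₁₁ = f₂₂ = 1.333/EI and f₁₂ = f₂₁ = 0.6667/EI.
Compatibility — zero rotation at each built-in end:
  1.333 M_D + 0.6667 M_E = 224.5
  0.6667 M_D + 1.333 M_E = 171.8
Solving the pair gives M_D = 138.6 kN·m and M_E = 59.57 kN·m (hogging).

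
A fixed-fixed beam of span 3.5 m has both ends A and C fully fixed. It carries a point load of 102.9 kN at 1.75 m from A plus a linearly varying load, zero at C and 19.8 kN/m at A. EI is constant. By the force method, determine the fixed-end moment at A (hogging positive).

M_A = 57.15 kN·m

Take the two fixed-end moments M_A, M_C as redundants; the released structure is the simple span AC.
On the primary (simply-supported) span, the end slopes from the loading are:
  at A: point load 102.9 at a = 1.75: Pab(L + b)/(6LEI) = 78.78/EI
  at C: point load 102.9 at a = 1.75: Pab(L + a)/(6LEI) = 78.78/EI
  at A: triangular load, peak 19.8: w₀L³/(45EI) = 18.86/EI
  at C: triangular load, peak 19.8: 7w₀L³/(360EI) = 16.51/EI
  θ_A0 = 97.65/EI,  θ_C0 = 95.29/EI
Flexibility coefficients: a unit moment at one end gives L/(3EI) there and L/(6EI) at the far end, so f₁₁ = f₂₂ = 1.167/EI and f₁₂ = f₂₁ = 0.5833/EI.
Compatibility — zero rotation at each built-in end:
  1.167 M_A + 0.5833 M_C = 97.65
  0.5833 M_A + 1.167 M_C = 95.29
Solving the pair gives M_A = 57.15 kN·m and M_C = 53.1 kN·m (hogging).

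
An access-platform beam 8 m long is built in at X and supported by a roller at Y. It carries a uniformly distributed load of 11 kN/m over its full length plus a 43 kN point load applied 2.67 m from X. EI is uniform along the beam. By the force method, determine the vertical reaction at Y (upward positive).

Release the roller at Y. Primary structure: cantilever fixed at X.
Free-end deflection of the primary structure under the applied loading (downward +):
  UDL 11: wL⁴/(8EI) = 5632/EI
  point load 43 at a = 2.67: Pa²(3L − a)/(6EI) = 1090/EI
  δ_0 = 6722/EI
Tip deflection under a unit load at Y: L³/(3EI) = 170.7/EI.
Compatibility at Y: δ_0 − R_Y·δ_{YY} = 0, so R_Y = 6722/170.7 = 39.39 kN.

R_Y = 39.39 kN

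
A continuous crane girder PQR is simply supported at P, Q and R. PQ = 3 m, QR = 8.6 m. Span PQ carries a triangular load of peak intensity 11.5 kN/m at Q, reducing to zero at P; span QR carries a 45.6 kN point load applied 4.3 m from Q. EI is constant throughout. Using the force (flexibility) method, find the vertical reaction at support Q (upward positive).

Release continuity at Q by inserting a hinge; the redundant is the internal moment M_Q. The primary structure is two simply-supported spans PQ and QR.
End slopes at the hinge Q, treating each span as simply supported:
  span PQ: triangular load, peak 11.5: w₀L³/(45EI) = 6.9/EI
  span QR: point load 45.6 at a = 4.3: Pab(L + b)/(6LEI) = 210.8/EI
  relative rotation θ_0 = (6.9 + 210.8)/EI = 217.7/EI
A unit hogging moment at Q produces rotation L₁/(3EI) + L₂/(3EI) = 3.867/EI.
Slope continuity at Q: θ_0 = M_Q·3.867/EI, so M_Q = 217.7/3.867 = 56.3 kN·m (hogging).
Span PQ, ΣM about P with M_Q applied at Q: R_Q^{PQ}·3 = 34.5 + 56.3, so R_Q^{PQ} = 30.27 kN and R_P = 17.25 − 30.27 = -13.02 kN.
Span QR, ΣM about R: R_Q^{QR}·8.6 = 196.1 + 56.3, so R_Q^{QR} = 29.35 kN and R_R = 45.6 − 29.35 = 16.25 kN.
R_Q = 30.27 + 29.35 = 59.61 kN.

R_Q = 59.61 kN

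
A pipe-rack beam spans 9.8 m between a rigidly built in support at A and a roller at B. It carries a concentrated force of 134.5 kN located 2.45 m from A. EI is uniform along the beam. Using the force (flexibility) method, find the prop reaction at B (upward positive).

R_B = 11.56 kN

Release the roller at B. Primary structure: cantilever fixed at A.
Free-end deflection of the primary structure under the applied loading (downward +):
  point load 134.5 at a = 2.45: Pa²(3L − a)/(6EI) = 3626/EI
Flexibility coefficient — unit upward force at B: δ_{BB} = L³/(3EI) = 313.7/EI.
Compatibility at B: δ_0 − R_B·δ_{BB} = 0, so R_B = 3626/313.7 = 11.56 kN.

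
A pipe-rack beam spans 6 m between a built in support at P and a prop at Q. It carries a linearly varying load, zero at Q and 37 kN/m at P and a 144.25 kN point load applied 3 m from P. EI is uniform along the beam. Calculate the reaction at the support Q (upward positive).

R_Q = 67.28 kN

Remove the prop at Q; the released (primary) structure is a cantilever built in at P.
Deflection at Q on the released cantilever, summing each load's contribution:
  triangular load, peak 37 at the fixed end: w₀L⁴/(30EI) = 1598/EI
  point load 144.25 at a = 3: Pa²(3L − a)/(6EI) = 3246/EI
  δ_0 = 4844/EI
Tip deflection under a unit load at Q: L³/(3EI) = 72/EI.
Compatibility at Q: δ_0 − R_Q·δ_{QQ} = 0, so R_Q = 4844/72 = 67.28 kN.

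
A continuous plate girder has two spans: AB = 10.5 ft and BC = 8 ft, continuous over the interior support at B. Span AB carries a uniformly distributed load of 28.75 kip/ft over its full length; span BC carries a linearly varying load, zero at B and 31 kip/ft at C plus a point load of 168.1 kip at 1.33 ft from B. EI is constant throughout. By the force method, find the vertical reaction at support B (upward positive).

R_B = 409.2 kip

Release continuity at B by inserting a hinge; the redundant is the internal moment M_B. The primary structure is two simply-supported spans AB and BC.
Discontinuity in slope at B on the released structure — sum the simple-span end rotations:
  span AB: UDL 28.75: wL³/(24EI) = 1387/EI
  span BC: triangular load, peak 31: 7w₀L³/(360EI) = 308.6/EI
  span BC: point load 168.1 at a = 1.33: Pab(L + b)/(6LEI) = 455.8/EI
  relative rotation θ_0 = (1387 + 764.4)/EI = 2151/EI
A unit hogging moment at B produces rotation L₁/(3EI) + L₂/(3EI) = 6.167/EI.
Compatibility: M_B·(L₁+L₂)/(3EI) = θ_0, giving M_B = 348.8 kip·ft (hogging).
Span AB, ΣM about A with M_B applied at B: R_B^{AB}·10.5 = 1585 + 348.8, so R_B^{AB} = 184.2 kip and R_A = 301.9 − 184.2 = 117.7 kip.
Span BC, ΣM about C: R_B^{BC}·8 = 1452 + 348.8, so R_B^{BC} = 225.1 kip and R_C = 292.1 − 225.1 = 67.01 kip.
R_B = 184.2 + 225.1 = 409.2 kip.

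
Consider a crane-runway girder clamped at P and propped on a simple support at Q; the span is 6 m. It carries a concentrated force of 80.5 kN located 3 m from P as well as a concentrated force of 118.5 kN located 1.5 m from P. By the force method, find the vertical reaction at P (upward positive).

Remove the prop at Q; the released (primary) structure is a cantilever built in at P.
Downward deflection at the released point Q due to the loads:
  point load 80.5 at a = 3: Pa²(3L − a)/(6EI) = 1811/EI
  point load 118.5 at a = 1.5: Pa²(3L − a)/(6EI) = 733.2/EI
  δ_0 = 2544/EI
Tip deflection under a unit load at Q: L³/(3EI) = 72/EI.
The prop prevents deflection at Q: R_Q = δ_0/δ_{QQ} = 2544/72 = 35.34 kN.
Vertical equilibrium: R_P = ΣP − R_Q = 199 − 35.34 = 163.7 kN.

R_P = 163.7 kN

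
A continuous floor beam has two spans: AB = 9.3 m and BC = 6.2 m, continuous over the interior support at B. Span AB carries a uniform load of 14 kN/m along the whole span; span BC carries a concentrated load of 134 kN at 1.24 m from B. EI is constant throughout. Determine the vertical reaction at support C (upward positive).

R_C = 4.434 kN

Release continuity at B by inserting a hinge; the redundant is the internal moment M_B. The primary structure is two simply-supported spans AB and BC.
End slopes at the hinge B, treating each span as simply supported:
  span AB: UDL 14: wL³/(24EI) = 469.2/EI
  span BC: point load 134 at a = 1.24: Pab(L + b)/(6LEI) = 247.2/EI
  relative rotation θ_0 = (469.2 + 247.2)/EI = 716.5/EI
A unit hogging moment at B produces rotation L₁/(3EI) + L₂/(3EI) = 5.167/EI.
Slope continuity at B: θ_0 = M_B·5.167/EI, so M_B = 716.5/5.167 = 138.7 kN·m (hogging).
Span BC, ΣM about C: R_B^{BC}·6.2 = 664.6 + 138.7, so R_B^{BC} = 129.6 kN and R_C = 134 − 129.6 = 4.434 kN.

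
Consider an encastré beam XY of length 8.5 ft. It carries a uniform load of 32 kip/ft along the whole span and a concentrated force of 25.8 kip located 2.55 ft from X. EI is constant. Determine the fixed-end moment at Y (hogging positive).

Take the two fixed-end moments M_X, M_Y as redundants; the released structure is the simple span XY.
On the primary (simply-supported) span, the end slopes from the loading are:
  at X: UDL 32: wL³/(24EI) = 818.8/EI
  at Y: UDL 32: wL³/(24EI) = 818.8/EI
  at X: point load 25.8 at a = 2.55: Pab(L + b)/(6LEI) = 110.9/EI
  at Y: point load 25.8 at a = 2.55: Pab(L + a)/(6LEI) = 84.81/EI
  θ_X0 = 929.7/EI,  θ_Y0 = 903.6/EI
Flexibility coefficients: a unit moment at one end gives L/(3EI) there and L/(6EI) at the far end, so f₁₁ = f₂₂ = 2.833/EI and f₁₂ = f₂₁ = 1.417/EI.
Compatibility — zero rotation at each built-in end:
  2.833 M_X + 1.417 M_Y = 929.7
  1.417 M_X + 2.833 M_Y = 903.6
Solving the pair gives M_X = 224.9 kip·ft and M_Y = 206.5 kip·ft (hogging).

M_Y = 206.5 kip·ft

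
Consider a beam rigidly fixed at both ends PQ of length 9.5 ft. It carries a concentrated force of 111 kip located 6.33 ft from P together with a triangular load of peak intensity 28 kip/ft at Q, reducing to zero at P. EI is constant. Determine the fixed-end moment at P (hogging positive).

Release both end moments; the primary structure is a simply-supported span PQ with redundants M_P and M_Q.
End rotations of the released simple span under the applied load (×1/EI):
  at P: point load 111 at a = 6.33: Pab(L + b)/(6LEI) = 495.1/EI
  at Q: point load 111 at a = 6.33: Pab(L + a)/(6LEI) = 618.6/EI
  at P: triangular load, peak 28: 7w₀L³/(360EI) = 466.8/EI
  at Q: triangular load, peak 28: w₀L³/(45EI) = 533.5/EI
  θ_P0 = 961.9/EI,  θ_Q0 = 1152/EI
Flexibility coefficients: a unit moment at one end gives L/(3EI) there and L/(6EI) at the far end, so f₁₁ = f₂₂ = 3.167/EI and f₁₂ = f₂₁ = 1.583/EI.
Compatibility — zero rotation at each built-in end:
  3.167 M_P + 1.583 M_Q = 961.9
  1.583 M_P + 3.167 M_Q = 1152
Solving the pair gives M_P = 162.5 kip·ft and M_Q = 282.6 kip·ft (hogging).

M_P = 162.5 kip·ft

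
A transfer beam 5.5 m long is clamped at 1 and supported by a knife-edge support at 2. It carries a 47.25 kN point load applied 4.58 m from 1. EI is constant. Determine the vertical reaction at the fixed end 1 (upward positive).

Release the roller at 2. Primary structure: cantilever fixed at 1.
Primary-structure tip deflection at 2 by superposition:
  point load 47.25 at a = 4.58: Pa²(3L − a)/(6EI) = 1969/EI
Tip deflection under a unit load at 2: L³/(3EI) = 55.46/EI.
Compatibility at 2: δ_0 − R_2·δ_{22} = 0, so R_2 = 1969/55.46 = 35.51 kN.
Vertical equilibrium: R_1 = ΣP − R_2 = 47.25 − 35.51 = 11.74 kN.

R_1 = 11.74 kN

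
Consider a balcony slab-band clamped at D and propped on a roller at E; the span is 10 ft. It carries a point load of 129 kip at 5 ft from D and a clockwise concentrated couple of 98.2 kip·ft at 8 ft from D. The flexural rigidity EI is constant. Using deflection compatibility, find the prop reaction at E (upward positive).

Remove the prop at E; the released (primary) structure is a cantilever built in at D.
Free-end deflection of the primary structure under the applied loading (downward +):
  point load 129 at a = 5: Pa²(3L − a)/(6EI) = 13438/EI
  clockwise couple 98.2 at a = 8: M₀a(2L − a)/(2EI) = 4714/EI
  δ_0 = 18151/EI
Flexibility coefficient — unit upward force at E: δ_{EE} = L³/(3EI) = 333.3/EI.
The prop prevents deflection at E: R_E = δ_0/δ_{EE} = 18151/333.3 = 54.45 kip.

R_E = 54.45 kip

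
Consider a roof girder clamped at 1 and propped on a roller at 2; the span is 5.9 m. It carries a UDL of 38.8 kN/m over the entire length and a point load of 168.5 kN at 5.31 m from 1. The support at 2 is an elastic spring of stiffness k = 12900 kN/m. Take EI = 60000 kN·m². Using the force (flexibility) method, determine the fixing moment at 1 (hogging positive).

M_1 = 304.1 kN·m

Take the reaction at 2 as the redundant and release it; the primary structure is a cantilever fixed at 1.
Primary-structure tip deflection at 2 by superposition:
  UDL 38.8: wL⁴/(8EI) = 5877/EI
  point load 168.5 at a = 5.31: Pa²(3L − a)/(6EI) = 9811/EI
  δ_0 = 15688/EI
Flexibility coefficient — unit upward force at 2: δ_{22} = L³/(3EI) = 68.46/EI.
With EI = 60000 kN·m²: δ_0 = 0.26146 m and δ_{22} = 0.001141 m/kN.
Compatibility — the spring shortens by R_2/k under the reaction it provides: δ_0 − R_2·δ_{22} = R_2/k. With 1/k = 0.000078 m/kN, R_2 = δ_0 / (δ_{22} + 1/k) = 0.26146 / (0.001141 + 0.000078) = 214.6 kN.
Moment equilibrium about 1: M_1 = Σ(load moments about 1) − R_2·L = 1570 − 214.6×5.9 = 304.1 kN·m.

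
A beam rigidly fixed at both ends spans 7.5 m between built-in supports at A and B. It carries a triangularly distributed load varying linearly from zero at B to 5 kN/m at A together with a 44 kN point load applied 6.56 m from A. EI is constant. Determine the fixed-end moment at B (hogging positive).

Release both end moments; the primary structure is a simply-supported span AB with redundants M_A and M_B.
Simple-span end rotations at A and B under the given loads:
  at A: triangular load, peak 5: w₀L³/(45EI) = 46.88/EI
  at B: triangular load, peak 5: 7w₀L³/(360EI) = 41.02/EI
  at A: point load 44 at a = 6.56: Pab(L + b)/(6LEI) = 50.89/EI
  at B: point load 44 at a = 6.56: Pab(L + a)/(6LEI) = 84.77/EI
  θ_A0 = 97.76/EI,  θ_B0 = 125.8/EI
Flexibility coefficients: a unit moment at one end gives L/(3EI) there and L/(6EI) at the far end, so f₁₁ = f₂₂ = 2.5/EI and f₁₂ = f₂₁ = 1.25/EI.
Compatibility — zero rotation at each built-in end:
  2.5 M_A + 1.25 M_B = 97.76
  1.25 M_A + 2.5 M_B = 125.8
Solving the pair gives M_A = 18.6 kN·m and M_B = 41.02 kN·m (hogging).

M_B = 41.02 kN·m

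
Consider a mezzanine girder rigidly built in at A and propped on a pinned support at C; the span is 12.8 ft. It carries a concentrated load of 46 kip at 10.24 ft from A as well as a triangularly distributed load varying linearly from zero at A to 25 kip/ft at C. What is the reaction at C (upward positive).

R_C = 120.4 kip

Take the reaction at C as the redundant and release it; the primary structure is a cantilever fixed at A.
Primary-structure tip deflection at C by superposition:
  point load 46 at a = 10.24: Pa²(3L − a)/(6EI) = 22638/EI
  triangular load, peak 25 at the free end: 11w₀L⁴/(120EI) = 61516/EI
  δ_0 = 84155/EI
Tip deflection under a unit load at C: L³/(3EI) = 699.1/EI.
Compatibility at C: δ_0 − R_C·δ_{CC} = 0, so R_C = 84155/699.1 = 120.4 kip.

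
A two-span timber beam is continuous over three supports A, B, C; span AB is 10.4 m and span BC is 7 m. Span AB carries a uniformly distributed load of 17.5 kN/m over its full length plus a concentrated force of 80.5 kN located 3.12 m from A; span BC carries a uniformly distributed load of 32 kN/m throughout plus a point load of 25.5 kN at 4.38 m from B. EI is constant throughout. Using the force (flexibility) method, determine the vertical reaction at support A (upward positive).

R_A = 118.5 kN

Release continuity at B by inserting a hinge; the redundant is the internal moment M_B. The primary structure is two simply-supported spans AB and BC.
Rotations at B on the released spans (each span's end-slope, ×1/EI):
  span AB: UDL 17.5: wL³/(24EI) = 820.2/EI
  span AB: point load 80.5 at a = 3.12: Pab(L + a)/(6LEI) = 396.2/EI
  span BC: UDL 32: wL³/(24EI) = 457.3/EI
  span BC: point load 25.5 at a = 4.38: Pab(L + b)/(6LEI) = 67.03/EI
  relative rotation θ_0 = (1216 + 524.4)/EI = 1741/EI
A unit hogging moment at B produces rotation L₁/(3EI) + L₂/(3EI) = 5.8/EI.
Slope continuity at B: θ_0 = M_B·5.8/EI, so M_B = 1741/5.8 = 300.1 kN·m (hogging).
Span AB, ΣM about A with M_B applied at B: R_B^{AB}·10.4 = 1198 + 300.1, so R_B^{AB} = 144 kN and R_A = 262.5 − 144 = 118.5 kN.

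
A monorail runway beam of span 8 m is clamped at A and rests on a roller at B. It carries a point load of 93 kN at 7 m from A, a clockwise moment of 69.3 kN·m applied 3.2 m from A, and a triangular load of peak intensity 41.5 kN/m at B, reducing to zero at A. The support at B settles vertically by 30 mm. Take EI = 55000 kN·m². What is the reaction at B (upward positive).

Choose R_B as the redundant. The primary structure is the cantilever fixed at A.
Free-end deflection of the primary structure under the applied loading (downward +):
  point load 93 at a = 7: Pa²(3L − a)/(6EI) = 12912/EI
  clockwise couple 69.3 at a = 3.2: M₀a(2L − a)/(2EI) = 1419/EI
  triangular load, peak 41.5 at the free end: 11w₀L⁴/(120EI) = 15582/EI
  δ_0 = 29913/EI
Tip deflection under a unit load at B: L³/(3EI) = 170.7/EI.
With EI = 55000 kN·m²: δ_0 = 0.54387 m and δ_{BB} = 0.003103 m/kN.
Compatibility — the beam at B must follow the support down by 0.03 m: δ_0 − R_B·δ_{BB} = 0.03, so R_B = (0.54387 − 0.03)/0.003103 = 165.6 kN.

R_B = 165.6 kN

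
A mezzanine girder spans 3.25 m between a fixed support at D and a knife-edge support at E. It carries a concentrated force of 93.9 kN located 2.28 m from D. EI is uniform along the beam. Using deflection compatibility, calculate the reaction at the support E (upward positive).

Remove the prop at E; the released (primary) structure is a cantilever built in at D.
Primary-structure tip deflection at E by superposition:
  point load 93.9 at a = 2.28: Pa²(3L − a)/(6EI) = 607.7/EI
Flexibility coefficient — unit upward force at E: δ_{EE} = L³/(3EI) = 11.44/EI.
The prop prevents deflection at E: R_E = δ_0/δ_{EE} = 607.7/11.44 = 53.11 kN.

R_E = 53.11 kN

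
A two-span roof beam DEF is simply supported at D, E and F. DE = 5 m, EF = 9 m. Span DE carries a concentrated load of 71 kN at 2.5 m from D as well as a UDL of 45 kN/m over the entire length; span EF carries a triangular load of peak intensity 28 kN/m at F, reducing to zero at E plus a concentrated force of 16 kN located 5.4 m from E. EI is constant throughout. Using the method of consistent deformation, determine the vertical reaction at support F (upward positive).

R_F = 74.2 kN

Take M_E as the redundant. Released structure: two simple spans DE and EF with a hinge at E.
Rotations at E on the released spans (each span's end-slope, ×1/EI):
  span DE: point load 71 at a = 2.5: Pab(L + a)/(6LEI) = 110.9/EI
  span DE: UDL 45: wL³/(24EI) = 234.4/EI
  span EF: triangular load, peak 28: 7w₀L³/(360EI) = 396.9/EI
  span EF: point load 16 at a = 5.4: Pab(L + b)/(6LEI) = 72.58/EI
  relative rotation θ_0 = (345.3 + 469.5)/EI = 814.8/EI
A unit hogging moment at E produces rotation L₁/(3EI) + L₂/(3EI) = 4.667/EI.
Slope continuity at E: θ_0 = M_E·4.667/EI, so M_E = 814.8/4.667 = 174.6 kN·m (hogging).
Span EF, ΣM about F: R_E^{EF}·9 = 435.6 + 174.6, so R_E^{EF} = 67.8 kN and R_F = 142 − 67.8 = 74.2 kN.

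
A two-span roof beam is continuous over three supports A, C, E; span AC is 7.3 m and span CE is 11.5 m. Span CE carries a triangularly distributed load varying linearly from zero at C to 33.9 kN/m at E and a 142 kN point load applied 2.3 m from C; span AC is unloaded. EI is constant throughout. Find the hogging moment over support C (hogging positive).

Release continuity at C by inserting a hinge; the redundant is the internal moment M_C. The primary structure is two simply-supported spans AC and CE.
End slopes at the hinge C, treating each span as simply supported:
  span CE: triangular load, peak 33.9: 7w₀L³/(360EI) = 1003/EI
  span CE: point load 142 at a = 2.3: Pab(L + b)/(6LEI) = 901.4/EI
  relative rotation θ_0 = (0 + 1904)/EI = 1904/EI
A unit hogging moment at C produces rotation L₁/(3EI) + L₂/(3EI) = 6.267/EI.
Compatibility: M_C·(L₁+L₂)/(3EI) = θ_0, giving M_C = 303.8 kN·m (hogging).

M_C = 303.8 kN·m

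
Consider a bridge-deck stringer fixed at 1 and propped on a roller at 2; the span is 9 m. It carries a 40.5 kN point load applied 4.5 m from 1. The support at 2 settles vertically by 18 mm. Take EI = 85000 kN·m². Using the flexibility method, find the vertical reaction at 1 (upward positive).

Take the reaction at 2 as the redundant and release it; the primary structure is a cantilever fixed at 1.
Deflection at 2 on the released cantilever, summing each load's contribution:
  point load 40.5 at a = 4.5: Pa²(3L − a)/(6EI) = 3075/EI
Flexibility coefficient — unit upward force at 2: δ_{22} = L³/(3EI) = 243/EI.
With EI = 85000 kN·m²: δ_0 = 0.036182 m and δ_{22} = 0.002859 m/kN.
Compatibility — the beam at 2 must follow the support down by 0.018 m: δ_0 − R_2·δ_{22} = 0.018, so R_2 = (0.036182 − 0.018)/0.002859 = 6.36 kN.
Vertical equilibrium: R_1 = ΣP − R_2 = 40.5 − 6.36 = 34.14 kN.

R_1 = 34.14 kN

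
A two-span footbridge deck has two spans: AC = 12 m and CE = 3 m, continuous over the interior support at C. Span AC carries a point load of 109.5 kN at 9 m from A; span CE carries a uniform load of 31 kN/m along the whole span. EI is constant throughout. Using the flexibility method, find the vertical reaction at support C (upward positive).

R_C = 203.4 kN

Insert a hinge at C; M_C is the redundant, and each span becomes simply supported.
Rotations at C on the released spans (each span's end-slope, ×1/EI):
  span AC: point load 109.5 at a = 9: Pab(L + a)/(6LEI) = 862.3/EI
  span CE: UDL 31: wL³/(24EI) = 34.88/EI
  relative rotation θ_0 = (862.3 + 34.88)/EI = 897.2/EI
A unit hogging moment at C produces rotation L₁/(3EI) + L₂/(3EI) = 5/EI.
Compatibility: M_C·(L₁+L₂)/(3EI) = θ_0, giving M_C = 179.4 kN·m (hogging).
Span AC, ΣM about A with M_C applied at C: R_C^{AC}·12 = 985.5 + 179.4, so R_C^{AC} = 97.08 kN and R_A = 109.5 − 97.08 = 12.42 kN.
Span CE, ΣM about E: R_C^{CE}·3 = 139.5 + 179.4, so R_C^{CE} = 106.3 kN and R_E = 93 − 106.3 = -13.31 kN.
R_C = 97.08 + 106.3 = 203.4 kN.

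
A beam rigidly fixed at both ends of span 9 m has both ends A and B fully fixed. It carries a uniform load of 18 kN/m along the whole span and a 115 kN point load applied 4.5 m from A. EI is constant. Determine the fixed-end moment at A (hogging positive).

Take the two fixed-end moments M_A, M_B as redundants; the released structure is the simple span AB.
Simple-span end rotations at A and B under the given loads:
  at A: UDL 18: wL³/(24EI) = 546.8/EI
  at B: UDL 18: wL³/(24EI) = 546.8/EI
  at A: point load 115 at a = 4.5: Pab(L + b)/(6LEI) = 582.2/EI
  at B: point load 115 at a = 4.5: Pab(L + a)/(6LEI) = 582.2/EI
  θ_A0 = 1129/EI,  θ_B0 = 1129/EI
Flexibility coefficients: a unit moment at one end gives L/(3EI) there and L/(6EI) at the far end, so f₁₁ = f₂₂ = 3/EI and f₁₂ = f₂₁ = 1.5/EI.
Compatibility — zero rotation at each built-in end:
  3 M_A + 1.5 M_B = 1129
  1.5 M_A + 3 M_B = 1129
Solving the pair gives M_A = 250.9 kN·m and M_B = 250.9 kN·m (hogging).

M_A = 250.9 kN·m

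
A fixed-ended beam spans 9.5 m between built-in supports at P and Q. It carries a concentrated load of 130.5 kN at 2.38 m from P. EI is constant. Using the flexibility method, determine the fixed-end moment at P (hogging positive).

Release both end moments; the primary structure is a simply-supported span PQ with redundants M_P and M_Q.
On the primary (simply-supported) span, the end slopes from the loading are:
  at P: point load 130.5 at a = 2.38: Pab(L + b)/(6LEI) = 644.8/EI
  at Q: point load 130.5 at a = 2.38: Pab(L + a)/(6LEI) = 460.9/EI
  θ_P0 = 644.8/EI,  θ_Q0 = 460.9/EI
Flexibility coefficients: a unit moment at one end gives L/(3EI) there and L/(6EI) at the far end, so f₁₁ = f₂₂ = 3.167/EI and f₁₂ = f₂₁ = 1.583/EI.
Compatibility — zero rotation at each built-in end:
  3.167 M_P + 1.583 M_Q = 644.8
  1.583 M_P + 3.167 M_Q = 460.9
Solving the pair gives M_P = 174.5 kN·m and M_Q = 58.32 kN·m (hogging).

M_P = 174.5 kN·m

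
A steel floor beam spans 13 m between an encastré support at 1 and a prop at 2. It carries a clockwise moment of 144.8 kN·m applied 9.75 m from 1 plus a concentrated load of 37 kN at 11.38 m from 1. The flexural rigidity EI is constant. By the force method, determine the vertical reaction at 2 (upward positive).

R_2 = 45.78 kN

Remove the prop at 2; the released (primary) structure is a cantilever built in at 1.
Downward deflection at the released point 2 due to the loads:
  clockwise couple 144.8 at a = 9.75: M₀a(2L − a)/(2EI) = 11471/EI
  point load 37 at a = 11.38: Pa²(3L − a)/(6EI) = 22058/EI
  δ_0 = 33528/EI
Tip deflection under a unit load at 2: L³/(3EI) = 732.3/EI.
Compatibility at 2: δ_0 − R_2·δ_{22} = 0, so R_2 = 33528/732.3 = 45.78 kN.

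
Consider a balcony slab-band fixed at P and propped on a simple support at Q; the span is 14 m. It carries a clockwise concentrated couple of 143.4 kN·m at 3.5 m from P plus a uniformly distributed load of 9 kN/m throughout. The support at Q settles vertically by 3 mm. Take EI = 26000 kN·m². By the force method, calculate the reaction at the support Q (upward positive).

R_Q = 53.89 kN

Choose R_Q as the redundant. The primary structure is the cantilever fixed at P.
Downward deflection at the released point Q due to the loads:
  clockwise couple 143.4 at a = 3.5: M₀a(2L − a)/(2EI) = 6148/EI
  UDL 9: wL⁴/(8EI) = 43218/EI
  δ_0 = 49366/EI
Tip deflection under a unit load at Q: L³/(3EI) = 914.7/EI.
With EI = 26000 kN·m²: δ_0 = 1.8987 m and δ_{QQ} = 0.035179 m/kN.
Compatibility — the beam at Q must follow the support down by 0.003 m: δ_0 − R_Q·δ_{QQ} = 0.003, so R_Q = (1.8987 − 0.003)/0.035179 = 53.89 kN.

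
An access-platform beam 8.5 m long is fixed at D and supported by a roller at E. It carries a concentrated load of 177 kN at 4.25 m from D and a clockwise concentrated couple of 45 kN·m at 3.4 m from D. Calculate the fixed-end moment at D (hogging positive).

Remove the prop at E; the released (primary) structure is a cantilever built in at D.
Deflection at E on the released cantilever, summing each load's contribution:
  point load 177 at a = 4.25: Pa²(3L − a)/(6EI) = 11323/EI
  clockwise couple 45 at a = 3.4: M₀a(2L − a)/(2EI) = 1040/EI
  δ_0 = 12363/EI
Flexibility coefficient — unit upward force at E: δ_{EE} = L³/(3EI) = 204.7/EI.
Compatibility at E: δ_0 − R_E·δ_{EE} = 0, so R_E = 12363/204.7 = 60.39 kN.
Moment equilibrium about D: M_D = Σ(load moments about D) − R_E·L = 797.2 − 60.39×8.5 = 283.9 kN·m.

M_D = 283.9 kN·m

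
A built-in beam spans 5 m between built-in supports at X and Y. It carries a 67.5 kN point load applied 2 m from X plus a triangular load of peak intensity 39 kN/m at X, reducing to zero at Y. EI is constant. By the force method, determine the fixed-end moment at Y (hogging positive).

Take the two fixed-end moments M_X, M_Y as redundants; the released structure is the simple span XY.
Simple-span end rotations at X and Y under the given loads:
  at X: point load 67.5 at a = 2: Pab(L + b)/(6LEI) = 108/EI
  at Y: point load 67.5 at a = 2: Pab(L + a)/(6LEI) = 94.5/EI
  at X: triangular load, peak 39: w₀L³/(45EI) = 108.3/EI
  at Y: triangular load, peak 39: 7w₀L³/(360EI) = 94.79/EI
  θ_X0 = 216.3/EI,  θ_Y0 = 189.3/EI
Flexibility coefficients: a unit moment at one end gives L/(3EI) there and L/(6EI) at the far end, so f₁₁ = f₂₂ = 1.667/EI and f₁₂ = f₂₁ = 0.8333/EI.
Compatibility — zero rotation at each built-in end:
  1.667 M_X + 0.8333 M_Y = 216.3
  0.8333 M_X + 1.667 M_Y = 189.3
Solving the pair gives M_X = 97.35 kN·m and M_Y = 64.9 kN·m (hogging).

M_Y = 64.9 kN·m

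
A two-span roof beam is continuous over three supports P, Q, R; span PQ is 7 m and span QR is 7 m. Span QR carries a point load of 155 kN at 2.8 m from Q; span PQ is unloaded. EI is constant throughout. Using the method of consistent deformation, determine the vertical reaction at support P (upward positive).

Take M_Q as the redundant. Released structure: two simple spans PQ and QR with a hinge at Q.
End slopes at the hinge Q, treating each span as simply supported:
  span QR: point load 155 at a = 2.8: Pab(L + b)/(6LEI) = 486.1/EI
  relative rotation θ_0 = (0 + 486.1)/EI = 486.1/EI
A unit hogging moment at Q produces rotation L₁/(3EI) + L₂/(3EI) = 4.667/EI.
Compatibility: M_Q·(L₁+L₂)/(3EI) = θ_0, giving M_Q = 104.2 kN·m (hogging).
Span PQ, ΣM about P with M_Q applied at Q: R_Q^{PQ}·7 = 0 + 104.2, so R_Q^{PQ} = 14.88 kN and R_P = 0 − 14.88 = -14.88 kN.

R_P = -14.88 kN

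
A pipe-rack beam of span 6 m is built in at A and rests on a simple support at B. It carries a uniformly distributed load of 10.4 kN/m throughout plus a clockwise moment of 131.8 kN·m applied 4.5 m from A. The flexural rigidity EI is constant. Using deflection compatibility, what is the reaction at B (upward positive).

R_B = 54.29 kN

Choose R_B as the redundant. The primary structure is the cantilever fixed at A.
Deflection at B on the released cantilever, summing each load's contribution:
  UDL 10.4: wL⁴/(8EI) = 1685/EI
  clockwise couple 131.8 at a = 4.5: M₀a(2L − a)/(2EI) = 2224/EI
  δ_0 = 3909/EI
Flexibility coefficient — unit upward force at B: δ_{BB} = L³/(3EI) = 72/EI.
Compatibility at B: δ_0 − R_B·δ_{BB} = 0, so R_B = 3909/72 = 54.29 kN.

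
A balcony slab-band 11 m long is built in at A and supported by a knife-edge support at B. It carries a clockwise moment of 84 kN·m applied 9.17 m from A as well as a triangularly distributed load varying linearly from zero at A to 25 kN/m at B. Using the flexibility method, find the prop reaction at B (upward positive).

Release the roller at B. Primary structure: cantilever fixed at A.
Free-end deflection of the primary structure under the applied loading (downward +):
  clockwise couple 84 at a = 9.17: M₀a(2L − a)/(2EI) = 4941/EI
  triangular load, peak 25 at the free end: 11w₀L⁴/(120EI) = 33552/EI
  δ_0 = 38494/EI
Tip deflection under a unit load at B: L³/(3EI) = 443.7/EI.
The prop prevents deflection at B: R_B = δ_0/δ_{BB} = 38494/443.7 = 86.76 kN.

R_B = 86.76 kN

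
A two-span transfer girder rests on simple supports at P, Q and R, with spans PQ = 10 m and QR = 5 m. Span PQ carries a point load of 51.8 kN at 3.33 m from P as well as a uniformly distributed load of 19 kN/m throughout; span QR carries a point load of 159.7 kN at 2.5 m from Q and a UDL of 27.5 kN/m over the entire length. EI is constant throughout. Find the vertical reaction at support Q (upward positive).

Take M_Q as the redundant. Released structure: two simple spans PQ and QR with a hinge at Q.
Rotations at Q on the released spans (each span's end-slope, ×1/EI):
  span PQ: point load 51.8 at a = 3.33: Pab(L + a)/(6LEI) = 255.6/EI
  span PQ: UDL 19: wL³/(24EI) = 791.7/EI
  span QR: point load 159.7 at a = 2.5: Pab(L + b)/(6LEI) = 249.5/EI
  span QR: UDL 27.5: wL³/(24EI) = 143.2/EI
  relative rotation θ_0 = (1047 + 392.8)/EI = 1440/EI
A unit hogging moment at Q produces rotation L₁/(3EI) + L₂/(3EI) = 5/EI.
Compatibility: M_Q·(L₁+L₂)/(3EI) = θ_0, giving M_Q = 288 kN·m (hogging).
Span PQ, ΣM about P with M_Q applied at Q: R_Q^{PQ}·10 = 1122 + 288, so R_Q^{PQ} = 141.1 kN and R_P = 241.8 − 141.1 = 100.7 kN.
Span QR, ΣM about R: R_Q^{QR}·5 = 743 + 288, so R_Q^{QR} = 206.2 kN and R_R = 297.2 − 206.2 = 91 kN.
R_Q = 141.1 + 206.2 = 347.3 kN.

R_Q = 347.3 kN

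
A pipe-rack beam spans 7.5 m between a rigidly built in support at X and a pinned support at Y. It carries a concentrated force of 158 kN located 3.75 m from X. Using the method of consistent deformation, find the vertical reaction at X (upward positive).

R_X = 108.6 kN

Choose R_Y as the redundant. The primary structure is the cantilever fixed at X.
Downward deflection at the released point Y due to the loads:
  point load 158 at a = 3.75: Pa²(3L − a)/(6EI) = 6943/EI
Flexibility coefficient — unit upward force at Y: δ_{YY} = L³/(3EI) = 140.6/EI.
The prop prevents deflection at Y: R_Y = δ_0/δ_{YY} = 6943/140.6 = 49.38 kN.
Vertical equilibrium: R_X = ΣP − R_Y = 158 − 49.38 = 108.6 kN.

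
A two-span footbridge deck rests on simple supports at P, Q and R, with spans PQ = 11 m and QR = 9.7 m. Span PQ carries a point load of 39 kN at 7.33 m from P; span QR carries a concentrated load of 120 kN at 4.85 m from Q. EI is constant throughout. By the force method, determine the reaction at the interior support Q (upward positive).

Insert a hinge at Q; M_Q is the redundant, and each span becomes simply supported.
Rotations at Q on the released spans (each span's end-slope, ×1/EI):
  span PQ: point load 39 at a = 7.33: Pab(L + a)/(6LEI) = 291.4/EI
  span QR: point load 120 at a = 4.85: Pab(L + b)/(6LEI) = 705.7/EI
  relative rotation θ_0 = (291.4 + 705.7)/EI = 997.1/EI
A unit hogging moment at Q produces rotation L₁/(3EI) + L₂/(3EI) = 6.9/EI.
Compatibility: M_Q·(L₁+L₂)/(3EI) = θ_0, giving M_Q = 144.5 kN·m (hogging).
Span PQ, ΣM about P with M_Q applied at Q: R_Q^{PQ}·11 = 285.9 + 144.5, so R_Q^{PQ} = 39.12 kN and R_P = 39 − 39.12 = -0.1246 kN.
Span QR, ΣM about R: R_Q^{QR}·9.7 = 582 + 144.5, so R_Q^{QR} = 74.9 kN and R_R = 120 − 74.9 = 45.1 kN.
R_Q = 39.12 + 74.9 = 114 kN.

R_Q = 114 kN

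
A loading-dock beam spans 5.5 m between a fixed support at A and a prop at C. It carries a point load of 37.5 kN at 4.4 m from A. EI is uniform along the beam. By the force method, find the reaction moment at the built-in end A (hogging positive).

M_A = 19.8 kN·m

Choose R_C as the redundant. The primary structure is the cantilever fixed at A.
Downward deflection at the released point C due to the loads:
  point load 37.5 at a = 4.4: Pa²(3L − a)/(6EI) = 1464/EI
Tip deflection under a unit load at C: L³/(3EI) = 55.46/EI.
The prop prevents deflection at C: R_C = δ_0/δ_{CC} = 1464/55.46 = 26.4 kN.
Moment equilibrium about A: M_A = Σ(load moments about A) − R_C·L = 165 − 26.4×5.5 = 19.8 kN·m.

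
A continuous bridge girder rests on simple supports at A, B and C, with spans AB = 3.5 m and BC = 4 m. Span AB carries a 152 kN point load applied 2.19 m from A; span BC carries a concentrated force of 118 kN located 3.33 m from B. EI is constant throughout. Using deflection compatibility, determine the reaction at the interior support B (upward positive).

Release continuity at B by inserting a hinge; the redundant is the internal moment M_B. The primary structure is two simply-supported spans AB and BC.
End slopes at the hinge B, treating each span as simply supported:
  span AB: point load 152 at a = 2.19: Pab(L + a)/(6LEI) = 118.2/EI
  span BC: point load 118 at a = 3.33: Pab(L + b)/(6LEI) = 51.23/EI
  relative rotation θ_0 = (118.2 + 51.23)/EI = 169.4/EI
A unit hogging moment at B produces rotation L₁/(3EI) + L₂/(3EI) = 2.5/EI.
Slope continuity at B: θ_0 = M_B·2.5/EI, so M_B = 169.4/2.5 = 67.75 kN·m (hogging).
Span AB, ΣM about A with M_B applied at B: R_B^{AB}·3.5 = 332.9 + 67.75, so R_B^{AB} = 114.5 kN and R_A = 152 − 114.5 = 37.53 kN.
Span BC, ΣM about C: R_B^{BC}·4 = 79.06 + 67.75, so R_B^{BC} = 36.7 kN and R_C = 118 − 36.7 = 81.3 kN.
R_B = 114.5 + 36.7 = 151.2 kN.

R_B = 151.2 kN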